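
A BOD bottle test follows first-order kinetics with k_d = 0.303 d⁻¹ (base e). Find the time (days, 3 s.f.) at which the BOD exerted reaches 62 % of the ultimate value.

t ≈ 3.19 d

y/L₀ = 1 − e^(−k_d t) = 0.62 ⇒ e^(−k_d t) = 0.380
t = −ln(0.380) / 0.303 = 0.9676 / 0.303 = 3.193 d.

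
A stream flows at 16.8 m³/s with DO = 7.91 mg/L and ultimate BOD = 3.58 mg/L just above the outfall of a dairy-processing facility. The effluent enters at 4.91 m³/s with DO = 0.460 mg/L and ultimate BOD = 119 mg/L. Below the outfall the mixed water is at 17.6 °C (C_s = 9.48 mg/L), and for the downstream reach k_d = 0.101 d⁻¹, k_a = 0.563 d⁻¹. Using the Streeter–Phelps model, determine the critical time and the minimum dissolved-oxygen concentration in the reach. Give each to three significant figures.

Mixed DO = (16.8×7.91 + 4.91×0.460)/(16.8+4.91) = 135.1/21.71 = 6.225 mg/L.
Mixed L₀ = (16.8×3.58 + 4.91×119)/(21.71) = 644.4/21.71 = 29.68 mg/L.
Initial deficit D₀ = C_s − DO₀ = 9.48 − 6.225 = 3.255 mg/L.
t_c = (1/0.4620) ln[(0.563/0.101)(1 − 3.255×0.4620/(0.101×29.68))] = 2.165 × ln(2.778) = 2.212 d.
D_c = (0.101/0.563) × 29.68 × e^(−0.101×2.212) = 0.1794 × 29.68 × 0.7998 = 4.259 mg/L.
Minimum DO = 9.48 − 4.259 = 5.221 mg/L.

t_c ≈ 2.21 d; minimum DO ≈ 5.22 mg/L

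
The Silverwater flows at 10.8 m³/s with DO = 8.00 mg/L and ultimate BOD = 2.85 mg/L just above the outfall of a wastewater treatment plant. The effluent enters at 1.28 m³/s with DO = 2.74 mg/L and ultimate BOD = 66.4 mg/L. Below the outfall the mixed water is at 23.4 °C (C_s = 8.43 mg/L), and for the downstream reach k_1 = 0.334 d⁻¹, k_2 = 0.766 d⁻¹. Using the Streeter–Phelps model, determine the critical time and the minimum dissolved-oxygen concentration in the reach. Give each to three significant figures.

Mixed DO = (10.8×8.00 + 1.28×2.74)/(10.8+1.28) = 89.91/12.08 = 7.443 mg/L.
Mixed L₀ = (10.8×2.85 + 1.28×66.4)/(12.08) = 115.8/12.08 = 9.584 mg/L.
Initial deficit D₀ = C_s − DO₀ = 8.43 − 7.443 = 0.9874 mg/L.
t_c = (1/0.4320) ln[(0.766/0.334)(1 − 0.9874×0.4320/(0.334×9.584))] = 2.315 × ln(1.988) = 1.590 d.
D_c = (0.334/0.766) × 9.584 × e^(−0.334×1.590) = 0.4360 × 9.584 × 0.5879 = 2.457 mg/L.
Minimum DO = 8.43 − 2.457 = 5.973 mg/L.

t_c ≈ 1.59 d; minimum DO ≈ 5.97 mg/L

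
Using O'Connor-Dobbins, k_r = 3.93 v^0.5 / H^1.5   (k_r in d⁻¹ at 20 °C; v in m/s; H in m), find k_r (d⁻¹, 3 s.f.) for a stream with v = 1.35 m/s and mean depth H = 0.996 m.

k_r = 3.93 × 1.35^0.5 / 0.996^1.5 = 3.93 × 1.162 / 0.9940 = 4.594 d⁻¹.

k_r ≈ 4.59 d⁻¹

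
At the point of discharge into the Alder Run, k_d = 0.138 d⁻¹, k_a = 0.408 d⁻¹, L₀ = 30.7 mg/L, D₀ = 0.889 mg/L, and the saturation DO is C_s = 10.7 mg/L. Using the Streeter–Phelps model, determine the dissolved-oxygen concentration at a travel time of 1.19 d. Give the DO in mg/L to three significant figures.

DO ≈ 6.49 mg/L

k_d L₀/(k_a−k_d) = 0.138×30.7/(0.408−0.138) = 4.237/0.2700 = 15.69 mg/L.
e^(−k_d t) = e^(−0.138×1.190) = 0.8486; e^(−k_a t) = e^(−0.408×1.190) = 0.6154.
D = 15.69 × (0.8486 − 0.6154) + 0.889 × 0.6154 = 3.659 + 0.5471 = 4.206 mg/L.
DO = C_s − D = 10.7 − 4.206 = 6.494 mg/L.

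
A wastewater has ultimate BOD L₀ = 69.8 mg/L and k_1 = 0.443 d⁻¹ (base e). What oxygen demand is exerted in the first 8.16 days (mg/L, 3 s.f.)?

y_t = L₀(1 − e^(−k_1 t)) = 69.8 × (1 − e^(−0.443×8.16))
= 69.8 × (1 − 0.02692) = 69.8 × 0.9731 = 67.92 mg/L.

y ≈ 67.9 mg/L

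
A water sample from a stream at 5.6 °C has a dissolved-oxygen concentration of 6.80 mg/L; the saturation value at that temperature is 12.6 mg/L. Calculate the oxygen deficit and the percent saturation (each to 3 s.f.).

D = C_s − C = 12.6 − 6.80 = 5.80 mg/L.
% saturation = 6.80/12.6 × 100 = 54.0 %.

D ≈ 5.80 mg/L; 54.0 % saturation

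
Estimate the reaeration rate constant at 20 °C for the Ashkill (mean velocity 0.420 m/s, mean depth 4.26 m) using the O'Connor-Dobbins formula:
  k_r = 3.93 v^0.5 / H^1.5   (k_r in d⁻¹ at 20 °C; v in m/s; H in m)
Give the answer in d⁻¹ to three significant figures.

k_r ≈ 0.290 d⁻¹

k_r = 3.93 × 0.420^0.5 / 4.26^1.5 = 3.93 × 0.6481 / 8.793 = 0.2897 d⁻¹.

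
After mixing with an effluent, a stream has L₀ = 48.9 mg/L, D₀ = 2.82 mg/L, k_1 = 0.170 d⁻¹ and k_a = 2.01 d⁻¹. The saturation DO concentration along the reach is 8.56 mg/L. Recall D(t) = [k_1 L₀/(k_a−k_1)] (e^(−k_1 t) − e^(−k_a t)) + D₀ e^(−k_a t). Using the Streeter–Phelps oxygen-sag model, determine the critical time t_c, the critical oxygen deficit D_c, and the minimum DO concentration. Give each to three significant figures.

t_c ≈ 0.811 d; D_c ≈ 3.60 mg/L; min DO ≈ 4.96 mg/L

t_c = [1/(k_a−k_1)] ln[(k_a/k_1)(1 − D₀(k_a−k_1)/(k_1 L₀))]
= [1/(2.01−0.170)] ln[(2.01/0.170)(1 − 2.82×1.840/(0.170×48.9))]
= (1/1.840) ln[11.82 × 0.3758] = 0.5435 × ln(4.444) = 0.5435 × 1.491 = 0.8106 d.
D_c = (k_1/k_a) L₀ e^(−k_1 t_c) = (0.170/2.01) × 48.9 × e^(−0.170×0.8106) = 0.08458 × 48.9 × 0.8713 = 3.603 mg/L.
Minimum DO = C_s − D_c = 8.56 − 3.603 = 4.957 mg/L.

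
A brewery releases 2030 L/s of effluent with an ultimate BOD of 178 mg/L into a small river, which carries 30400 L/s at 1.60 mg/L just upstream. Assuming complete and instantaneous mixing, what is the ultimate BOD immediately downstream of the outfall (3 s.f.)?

12.6 mg/L

Flow-weighted mixing: C = (Q_r C_r + Q_w C_w)/(Q_r + Q_w)
= (30400×1.60 + 2030×178)/(30400 + 2030) = 410000/32430 = 12.64 mg/L.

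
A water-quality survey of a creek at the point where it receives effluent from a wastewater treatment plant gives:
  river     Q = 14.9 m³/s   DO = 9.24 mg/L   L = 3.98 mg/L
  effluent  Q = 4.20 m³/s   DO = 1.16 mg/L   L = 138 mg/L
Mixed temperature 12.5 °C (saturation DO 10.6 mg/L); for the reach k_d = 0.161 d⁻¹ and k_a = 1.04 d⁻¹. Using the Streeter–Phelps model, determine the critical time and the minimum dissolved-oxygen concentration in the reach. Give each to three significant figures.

Mixed DO = (14.9×9.24 + 4.20×1.16)/(14.9+4.20) = 142.5/19.10 = 7.463 mg/L.
Mixed L₀ = (14.9×3.98 + 4.20×138)/(19.10) = 638.9/19.10 = 33.45 mg/L.
Initial deficit D₀ = C_s − DO₀ = 10.6 − 7.463 = 3.137 mg/L.
t_c = (1/0.8790) ln[(1.04/0.161)(1 − 3.137×0.8790/(0.161×33.45))] = 1.138 × ln(3.153) = 1.306 d.
D_c = (0.161/1.04) × 33.45 × e^(−0.161×1.306) = 0.1548 × 33.45 × 0.8103 = 4.196 mg/L.
Minimum DO = 10.6 − 4.196 = 6.404 mg/L.

t_c ≈ 1.31 d; minimum DO ≈ 6.40 mg/L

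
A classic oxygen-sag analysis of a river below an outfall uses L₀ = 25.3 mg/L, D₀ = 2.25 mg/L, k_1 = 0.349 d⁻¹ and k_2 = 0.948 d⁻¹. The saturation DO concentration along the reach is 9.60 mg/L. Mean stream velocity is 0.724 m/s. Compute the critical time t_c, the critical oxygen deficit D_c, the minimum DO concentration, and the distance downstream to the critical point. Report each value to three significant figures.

t_c ≈ 1.39 d; D_c ≈ 5.73 mg/L; min DO ≈ 3.87 mg/L; x_c ≈ 87.1 km

At the critical point dD/dt = 0, so k_1 L₀ e^(−k_1 t) = k_2 D. Substituting D(t) from the Streeter–Phelps equation and solving for t gives
t_c = ln[(k_2/k_1)(1 − D₀(k_2−k_1)/(k_1 L₀))] / (k_2−k_1).
Here k_2−k_1 = 0.5990 d⁻¹ and 1 − D₀(k_2−k_1)/(k_1 L₀) = 1 − 2.25×0.5990/(0.349×25.3) = 0.8474, so
t_c = ln(2.716 × 0.8474) / 0.5990 = 0.8337 / 0.5990 = 1.392 d.
L(t_c) = L₀ e^(−k_1 t_c) = 25.3 × 0.6153 = 15.57 mg/L, and at the critical point k_2 D_c = k_1 L, so D_c = (0.349/0.948) × 15.57 = 5.731 mg/L.
Minimum DO = C_s − D_c = 9.60 − 5.731 = 3.869 mg/L.
x_c = v t_c = 0.724 m/s × 1.392 d × 86400 s/d = 87060 m ≈ 87.1 km.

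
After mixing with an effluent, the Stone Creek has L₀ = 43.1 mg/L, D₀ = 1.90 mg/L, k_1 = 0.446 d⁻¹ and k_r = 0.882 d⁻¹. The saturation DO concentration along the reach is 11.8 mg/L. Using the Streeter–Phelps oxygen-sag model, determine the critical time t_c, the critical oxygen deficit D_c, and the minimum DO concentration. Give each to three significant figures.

t_c ≈ 1.46 d; D_c ≈ 11.3 mg/L; min DO ≈ 0.450 mg/L

With k_r/k_1 = 1.978 and 1 − D₀(k_r−k_1)/(k_1 L₀) = 0.9569,
t_c = ln(1.978 × 0.9569) / (0.882 − 0.446) = ln(1.892) / 0.4360 = 0.6378/0.4360 = 1.463 d.
D_c = (k_1/k_r) L₀ e^(−k_1 t_c) = (0.446/0.882) × 43.1 × e^(−0.446×1.463) = 0.5057 × 43.1 × 0.5208 = 11.35 mg/L.
Minimum DO = C_s − D_c = 11.8 − 11.35 = 0.4502 mg/L.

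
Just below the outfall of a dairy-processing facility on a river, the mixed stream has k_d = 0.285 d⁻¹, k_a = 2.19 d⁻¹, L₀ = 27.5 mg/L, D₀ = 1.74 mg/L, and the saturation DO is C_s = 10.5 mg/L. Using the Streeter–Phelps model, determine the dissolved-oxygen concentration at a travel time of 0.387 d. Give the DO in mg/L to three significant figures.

k_d L₀/(k_a−k_d) = 0.285×27.5/(2.19−0.285) = 7.837/1.905 = 4.114 mg/L.
e^(−k_d t) = e^(−0.285×0.3870) = 0.8956; e^(−k_a t) = e^(−2.19×0.3870) = 0.4285.
D = 4.114 × (0.8956 − 0.4285) + 1.74 × 0.4285 = 1.922 + 0.7455 = 2.667 mg/L.
DO = C_s − D = 10.5 − 2.667 = 7.833 mg/L.

DO ≈ 7.83 mg/L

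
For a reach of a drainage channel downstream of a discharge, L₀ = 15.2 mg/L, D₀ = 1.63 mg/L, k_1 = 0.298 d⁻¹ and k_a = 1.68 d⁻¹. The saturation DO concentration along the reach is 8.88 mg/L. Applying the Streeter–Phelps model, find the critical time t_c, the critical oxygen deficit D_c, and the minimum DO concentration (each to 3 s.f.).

With k_a/k_1 = 5.638 and 1 − D₀(k_a−k_1)/(k_1 L₀) = 0.5027,
t_c = ln(5.638 × 0.5027) / (1.68 − 0.298) = ln(2.834) / 1.382 = 1.042/1.382 = 0.7537 d.
L(t_c) = L₀ e^(−k_1 t_c) = 15.2 × 0.7988 = 12.14 mg/L, and at the critical point k_a D_c = k_1 L, so D_c = (0.298/1.68) × 12.14 = 2.154 mg/L.
Minimum DO = C_s − D_c = 8.88 − 2.154 = 6.726 mg/L.

t_c ≈ 0.754 d; D_c ≈ 2.15 mg/L; min DO ≈ 6.73 mg/L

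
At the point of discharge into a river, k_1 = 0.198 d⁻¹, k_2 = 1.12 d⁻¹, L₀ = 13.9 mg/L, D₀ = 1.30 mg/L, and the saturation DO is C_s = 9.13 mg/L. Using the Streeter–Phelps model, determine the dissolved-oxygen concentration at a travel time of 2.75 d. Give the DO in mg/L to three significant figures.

DO ≈ 7.48 mg/L

k_1 L₀/(k_2−k_1) = 0.198×13.9/(1.12−0.198) = 2.752/0.9220 = 2.985 mg/L.
e^(−k_1 t) = e^(−0.198×2.750) = 0.5801; e^(−k_2 t) = e^(−1.12×2.750) = 0.04596.
D = 2.985 × (0.5801 − 0.04596) + 1.30 × 0.04596 = 1.595 + 0.05975 = 1.654 mg/L.
DO = C_s − D = 9.13 − 1.654 = 7.476 mg/L.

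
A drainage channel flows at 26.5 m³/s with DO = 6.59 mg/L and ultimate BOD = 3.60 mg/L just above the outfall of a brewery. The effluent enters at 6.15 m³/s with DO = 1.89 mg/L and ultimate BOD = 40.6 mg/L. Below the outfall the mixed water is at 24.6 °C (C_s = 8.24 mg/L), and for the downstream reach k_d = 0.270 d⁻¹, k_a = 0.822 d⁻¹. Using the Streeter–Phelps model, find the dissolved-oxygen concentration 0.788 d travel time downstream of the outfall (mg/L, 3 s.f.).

DO ≈ 5.44 mg/L

Mixed DO = (26.5×6.59 + 6.15×1.89)/(26.5+6.15) = 186.3/32.65 = 5.705 mg/L.
Mixed L₀ = (26.5×3.60 + 6.15×40.6)/(32.65) = 345.1/32.65 = 10.57 mg/L.
Initial deficit D₀ = C_s − DO₀ = 8.24 − 5.705 = 2.535 mg/L.
D(0.788) = [0.270×10.57/(0.822−0.270)](e^(−0.270×0.788) − e^(−0.822×0.788)) + 2.535 e^(−0.822×0.788)
= 5.170 × (0.8084 − 0.5232) + 2.535 × 0.5232 = 2.801 mg/L.
DO = 8.24 − 2.801 = 5.439 mg/L.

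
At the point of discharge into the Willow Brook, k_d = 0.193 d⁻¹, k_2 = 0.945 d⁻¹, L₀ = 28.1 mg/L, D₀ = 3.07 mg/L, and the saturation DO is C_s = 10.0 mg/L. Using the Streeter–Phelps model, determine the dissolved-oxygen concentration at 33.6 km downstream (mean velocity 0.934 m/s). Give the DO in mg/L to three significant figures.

DO ≈ 6.14 mg/L

Travel time t = x/v = 33.6 km / (0.934 m/s) = 33600 m / 0.934 m/s = 35970 s = 0.4164 d.
k_d L₀/(k_2−k_d) = 0.193×28.1/(0.945−0.193) = 5.423/0.7520 = 7.212 mg/L.
e^(−k_d t) = e^(−0.193×0.4164) = 0.9228; e^(−k_2 t) = e^(−0.945×0.4164) = 0.6747.
D = 7.212 × (0.9228 − 0.6747) + 3.07 × 0.6747 = 1.789 + 2.071 = 3.860 mg/L.
DO = C_s − D = 10.0 − 3.860 = 6.140 mg/L.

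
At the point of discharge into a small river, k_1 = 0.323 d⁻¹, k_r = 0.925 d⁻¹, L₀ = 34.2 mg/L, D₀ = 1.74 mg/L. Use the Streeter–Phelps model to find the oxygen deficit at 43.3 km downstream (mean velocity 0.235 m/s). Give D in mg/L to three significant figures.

D ≈ 6.90 mg/L

Travel time t = x/v = 43.3 km / (0.235 m/s) = 43300 m / 0.235 m/s = 184300 s = 2.133 d.
k_1 L₀/(k_r−k_1) = 0.323×34.2/(0.925−0.323) = 11.05/0.6020 = 18.35 mg/L.
e^(−k_1 t) = e^(−0.323×2.133) = 0.5022; e^(−k_r t) = e^(−0.925×2.133) = 0.1391.
D = 18.35 × (0.5022 − 0.1391) + 1.74 × 0.1391 = 6.662 + 0.2420 = 6.904 mg/L.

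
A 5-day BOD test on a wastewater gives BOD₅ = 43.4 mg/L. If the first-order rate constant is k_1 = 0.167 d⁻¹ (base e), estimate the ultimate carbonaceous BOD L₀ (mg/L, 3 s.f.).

L₀ ≈ 76.7 mg/L

BOD₅ = L₀(1 − e^(−5k_1)) ⇒ L₀ = BOD₅ / (1 − e^(−5×0.167))
= 43.4 / (1 − 0.4339) = 43.4 / 0.5661 = 76.66 mg/L.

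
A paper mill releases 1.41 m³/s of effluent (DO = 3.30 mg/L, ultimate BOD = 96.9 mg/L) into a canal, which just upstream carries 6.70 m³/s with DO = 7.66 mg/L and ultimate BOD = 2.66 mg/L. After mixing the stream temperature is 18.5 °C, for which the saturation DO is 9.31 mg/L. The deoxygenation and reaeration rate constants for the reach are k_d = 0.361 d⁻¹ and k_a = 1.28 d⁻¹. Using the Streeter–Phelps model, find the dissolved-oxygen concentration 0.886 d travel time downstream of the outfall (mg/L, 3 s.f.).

DO ≈ 5.51 mg/L

Mixed DO = (6.70×7.66 + 1.41×3.30)/(6.70+1.41) = 55.98/8.110 = 6.902 mg/L.
Mixed L₀ = (6.70×2.66 + 1.41×96.9)/(8.110) = 154.5/8.110 = 19.04 mg/L.
Initial deficit D₀ = C_s − DO₀ = 9.31 − 6.902 = 2.408 mg/L.
D(0.886) = [0.361×19.04/(1.28−0.361)](e^(−0.361×0.886) − e^(−1.28×0.886)) + 2.408 e^(−1.28×0.886)
= 7.481 × (0.7263 − 0.3217) + 2.408 × 0.3217 = 3.801 mg/L.
DO = 9.31 − 3.801 = 5.509 mg/L.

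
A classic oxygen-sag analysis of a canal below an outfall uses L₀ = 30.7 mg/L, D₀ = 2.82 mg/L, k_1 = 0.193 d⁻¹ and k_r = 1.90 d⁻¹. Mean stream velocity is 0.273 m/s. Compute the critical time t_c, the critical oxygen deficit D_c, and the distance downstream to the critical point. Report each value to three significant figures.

t_c = [1/(k_r−k_1)] ln[(k_r/k_1)(1 − D₀(k_r−k_1)/(k_1 L₀))]
= [1/(1.90−0.193)] ln[(1.90/0.193)(1 − 2.82×1.707/(0.193×30.7))]
= (1/1.707) ln[9.845 × 0.1876] = 0.5858 × ln(1.847) = 0.5858 × 0.6133 = 0.3593 d.
L(t_c) = L₀ e^(−k_1 t_c) = 30.7 × 0.9330 = 28.64 mg/L, and at the critical point k_r D_c = k_1 L, so D_c = (0.193/1.90) × 28.64 = 2.910 mg/L.
x_c = v t_c = 0.273 m/s × 0.3593 d × 86400 s/d = 8475 m ≈ 8.47 km.

t_c ≈ 0.359 d; D_c ≈ 2.91 mg/L; x_c ≈ 8.47 km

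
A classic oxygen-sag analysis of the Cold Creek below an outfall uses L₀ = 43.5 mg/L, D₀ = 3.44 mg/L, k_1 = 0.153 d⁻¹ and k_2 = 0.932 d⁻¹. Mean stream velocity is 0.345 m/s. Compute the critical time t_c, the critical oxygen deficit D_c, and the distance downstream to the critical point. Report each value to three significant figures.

At the critical point dD/dt = 0, so k_1 L₀ e^(−k_1 t) = k_2 D. Substituting D(t) from the Streeter–Phelps equation and solving for t gives
t_c = ln[(k_2/k_1)(1 − D₀(k_2−k_1)/(k_1 L₀))] / (k_2−k_1).
Here k_2−k_1 = 0.7790 d⁻¹ and 1 − D₀(k_2−k_1)/(k_1 L₀) = 1 − 3.44×0.7790/(0.153×43.5) = 0.5974, so
t_c = ln(6.092 × 0.5974) / 0.7790 = 1.292 / 0.7790 = 1.658 d.
D_c = (k_1/k_2) L₀ e^(−k_1 t_c) = (0.153/0.932) × 43.5 × e^(−0.153×1.658) = 0.1642 × 43.5 × 0.7759 = 5.541 mg/L.
x_c = v t_c = 0.345 m/s × 1.658 d × 86400 s/d = 49420 m ≈ 49.4 km.

t_c ≈ 1.66 d; D_c ≈ 5.54 mg/L; x_c ≈ 49.4 km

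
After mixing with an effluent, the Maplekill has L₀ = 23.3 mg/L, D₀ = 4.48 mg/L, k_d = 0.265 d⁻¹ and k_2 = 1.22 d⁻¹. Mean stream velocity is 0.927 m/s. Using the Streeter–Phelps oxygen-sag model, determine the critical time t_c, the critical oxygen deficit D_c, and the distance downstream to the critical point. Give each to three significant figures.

t_c ≈ 0.363 d; D_c ≈ 4.60 mg/L; x_c ≈ 29.0 km

With k_2/k_d = 4.604 and 1 − D₀(k_2−k_d)/(k_d L₀) = 0.3071,
t_c = ln(4.604 × 0.3071) / (1.22 − 0.265) = ln(1.414) / 0.9550 = 0.3462/0.9550 = 0.3626 d.
L(t_c) = L₀ e^(−k_d t_c) = 23.3 × 0.9084 = 21.17 mg/L, and at the critical point k_2 D_c = k_d L, so D_c = (0.265/1.22) × 21.17 = 4.597 mg/L.
x_c = v t_c = 0.927 m/s × 0.3626 d × 86400 s/d = 29040 m ≈ 29.0 km.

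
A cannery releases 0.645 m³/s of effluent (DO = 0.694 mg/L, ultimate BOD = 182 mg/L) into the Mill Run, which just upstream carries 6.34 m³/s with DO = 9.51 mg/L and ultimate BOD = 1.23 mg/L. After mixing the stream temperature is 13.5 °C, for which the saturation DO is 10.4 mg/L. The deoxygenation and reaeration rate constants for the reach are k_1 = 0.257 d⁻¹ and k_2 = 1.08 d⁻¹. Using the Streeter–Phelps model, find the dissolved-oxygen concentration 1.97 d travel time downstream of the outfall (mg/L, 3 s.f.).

DO ≈ 7.49 mg/L

Mixed DO = (6.34×9.51 + 0.645×0.694)/(6.34+0.645) = 60.74/6.985 = 8.696 mg/L.
Mixed L₀ = (6.34×1.23 + 0.645×182)/(6.985) = 125.2/6.985 = 17.92 mg/L.
Initial deficit D₀ = C_s − DO₀ = 10.4 − 8.696 = 1.704 mg/L.
D(1.97) = [0.257×17.92/(1.08−0.257)](e^(−0.257×1.97) − e^(−1.08×1.97)) + 1.704 e^(−1.08×1.97)
= 5.597 × (0.6027 − 0.1191) + 1.704 × 0.1191 = 2.910 mg/L.
DO = 10.4 − 2.910 = 7.490 mg/L.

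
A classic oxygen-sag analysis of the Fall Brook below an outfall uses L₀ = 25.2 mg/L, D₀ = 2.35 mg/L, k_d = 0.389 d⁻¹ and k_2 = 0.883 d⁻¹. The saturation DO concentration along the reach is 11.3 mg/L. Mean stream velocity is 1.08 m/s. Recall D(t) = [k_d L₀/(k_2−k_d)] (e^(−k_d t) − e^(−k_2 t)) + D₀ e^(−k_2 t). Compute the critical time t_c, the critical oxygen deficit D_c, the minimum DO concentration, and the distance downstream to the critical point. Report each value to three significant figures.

With k_2/k_d = 2.270 and 1 − D₀(k_2−k_d)/(k_d L₀) = 0.8816,
t_c = ln(2.270 × 0.8816) / (0.883 − 0.389) = ln(2.001) / 0.4940 = 0.6937/0.4940 = 1.404 d.
D_c = (k_d/k_2) L₀ e^(−k_d t_c) = (0.389/0.883) × 25.2 × e^(−0.389×1.404) = 0.4405 × 25.2 × 0.5791 = 6.429 mg/L.
Minimum DO = C_s − D_c = 11.3 − 6.429 = 4.871 mg/L.
x_c = v t_c = 1.08 m/s × 1.404 d × 86400 s/d = 131000 m ≈ 131 km.

t_c ≈ 1.40 d; D_c ≈ 6.43 mg/L; min DO ≈ 4.87 mg/L; x_c ≈ 131 km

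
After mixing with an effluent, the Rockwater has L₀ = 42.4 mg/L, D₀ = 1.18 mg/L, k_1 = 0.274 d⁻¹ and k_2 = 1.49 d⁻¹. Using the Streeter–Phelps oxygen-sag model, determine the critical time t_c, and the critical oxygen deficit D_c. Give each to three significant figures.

t_c ≈ 1.28 d; D_c ≈ 5.48 mg/L

With k_2/k_1 = 5.438 and 1 − D₀(k_2−k_1)/(k_1 L₀) = 0.8765,
t_c = ln(5.438 × 0.8765) / (1.49 − 0.274) = ln(4.766) / 1.216 = 1.562/1.216 = 1.284 d.
L(t_c) = L₀ e^(−k_1 t_c) = 42.4 × 0.7034 = 29.82 mg/L, and at the critical point k_2 D_c = k_1 L, so D_c = (0.274/1.49) × 29.82 = 5.484 mg/L.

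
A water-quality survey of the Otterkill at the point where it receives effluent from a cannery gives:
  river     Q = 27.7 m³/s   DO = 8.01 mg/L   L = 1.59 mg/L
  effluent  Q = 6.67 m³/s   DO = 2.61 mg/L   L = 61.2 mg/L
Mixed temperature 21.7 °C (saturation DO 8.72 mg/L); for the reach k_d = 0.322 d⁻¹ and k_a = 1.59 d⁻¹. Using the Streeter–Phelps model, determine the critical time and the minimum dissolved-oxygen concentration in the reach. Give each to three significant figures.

Mixed DO = (27.7×8.01 + 6.67×2.61)/(27.7+6.67) = 239.3/34.37 = 6.962 mg/L.
Mixed L₀ = (27.7×1.59 + 6.67×61.2)/(34.37) = 452.2/34.37 = 13.16 mg/L.
Initial deficit D₀ = C_s − DO₀ = 8.72 − 6.962 = 1.758 mg/L.
t_c = (1/1.268) ln[(1.59/0.322)(1 − 1.758×1.268/(0.322×13.16))] = 0.7886 × ln(2.340) = 0.6705 d.
D_c = (0.322/1.59) × 13.16 × e^(−0.322×0.6705) = 0.2025 × 13.16 × 0.8058 = 2.147 mg/L.
Minimum DO = 8.72 − 2.147 = 6.573 mg/L.

t_c ≈ 0.670 d; minimum DO ≈ 6.57 mg/L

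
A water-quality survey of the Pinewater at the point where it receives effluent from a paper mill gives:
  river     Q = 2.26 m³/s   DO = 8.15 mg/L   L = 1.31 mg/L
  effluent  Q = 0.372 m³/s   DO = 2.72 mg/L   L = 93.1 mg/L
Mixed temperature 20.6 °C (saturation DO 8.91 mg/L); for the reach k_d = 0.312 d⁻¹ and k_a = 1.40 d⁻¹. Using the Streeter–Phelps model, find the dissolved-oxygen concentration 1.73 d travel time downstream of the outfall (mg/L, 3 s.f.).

Mixed DO = (2.26×8.15 + 0.372×2.72)/(2.26+0.372) = 19.43/2.632 = 7.383 mg/L.
Mixed L₀ = (2.26×1.31 + 0.372×93.1)/(2.632) = 37.59/2.632 = 14.28 mg/L.
Initial deficit D₀ = C_s − DO₀ = 8.91 − 7.383 = 1.527 mg/L.
D(1.73) = [0.312×14.28/(1.40−0.312)](e^(−0.312×1.73) − e^(−1.40×1.73)) + 1.527 e^(−1.40×1.73)
= 4.096 × (0.5829 − 0.08874) + 1.527 × 0.08874 = 2.160 mg/L.
DO = 8.91 − 2.160 = 6.750 mg/L.

DO ≈ 6.75 mg/L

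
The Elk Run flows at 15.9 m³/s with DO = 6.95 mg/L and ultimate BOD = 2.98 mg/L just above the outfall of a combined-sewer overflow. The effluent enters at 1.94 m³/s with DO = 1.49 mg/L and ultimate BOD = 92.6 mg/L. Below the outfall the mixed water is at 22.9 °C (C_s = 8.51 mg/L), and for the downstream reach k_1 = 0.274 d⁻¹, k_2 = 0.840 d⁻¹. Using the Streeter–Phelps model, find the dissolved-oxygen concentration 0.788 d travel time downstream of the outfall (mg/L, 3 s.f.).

Mixed DO = (15.9×6.95 + 1.94×1.49)/(15.9+1.94) = 113.4/17.84 = 6.356 mg/L.
Mixed L₀ = (15.9×2.98 + 1.94×92.6)/(17.84) = 227.0/17.84 = 12.73 mg/L.
Initial deficit D₀ = C_s − DO₀ = 8.51 − 6.356 = 2.154 mg/L.
D(0.788) = [0.274×12.73/(0.840−0.274)](e^(−0.274×0.788) − e^(−0.840×0.788)) + 2.154 e^(−0.840×0.788)
= 6.160 × (0.8058 − 0.5159) + 2.154 × 0.5159 = 2.897 mg/L.
DO = 8.51 − 2.897 = 5.613 mg/L.

DO ≈ 5.61 mg/L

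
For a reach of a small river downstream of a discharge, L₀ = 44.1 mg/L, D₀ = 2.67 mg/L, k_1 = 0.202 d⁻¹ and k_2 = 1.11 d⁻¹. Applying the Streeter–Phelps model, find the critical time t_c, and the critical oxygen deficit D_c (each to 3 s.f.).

With k_2/k_1 = 5.495 and 1 − D₀(k_2−k_1)/(k_1 L₀) = 0.7279,
t_c = ln(5.495 × 0.7279) / (1.11 − 0.202) = ln(4.000) / 0.9080 = 1.386/0.9080 = 1.527 d.
L(t_c) = L₀ e^(−k_1 t_c) = 44.1 × 0.7346 = 32.40 mg/L, and at the critical point k_2 D_c = k_1 L, so D_c = (0.202/1.11) × 32.40 = 5.896 mg/L.

t_c ≈ 1.53 d; D_c ≈ 5.90 mg/L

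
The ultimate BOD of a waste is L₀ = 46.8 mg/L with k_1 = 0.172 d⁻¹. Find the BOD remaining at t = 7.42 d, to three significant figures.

L ≈ 13.1 mg/L

L_t = L₀ e^(−k_1 t) = 46.8 × e^(−0.172×7.42) = 46.8 × 0.2791 = 13.06 mg/L.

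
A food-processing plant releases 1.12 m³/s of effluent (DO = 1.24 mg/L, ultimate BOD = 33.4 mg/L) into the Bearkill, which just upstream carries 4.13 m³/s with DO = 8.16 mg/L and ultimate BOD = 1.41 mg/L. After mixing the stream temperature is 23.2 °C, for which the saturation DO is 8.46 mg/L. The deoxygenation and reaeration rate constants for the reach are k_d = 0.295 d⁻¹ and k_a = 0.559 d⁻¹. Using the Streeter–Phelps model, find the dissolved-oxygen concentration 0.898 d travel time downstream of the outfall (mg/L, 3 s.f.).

DO ≈ 5.89 mg/L

Mixed DO = (4.13×8.16 + 1.12×1.24)/(4.13+1.12) = 35.09/5.250 = 6.684 mg/L.
Mixed L₀ = (4.13×1.41 + 1.12×33.4)/(5.250) = 43.23/5.250 = 8.235 mg/L.
Initial deficit D₀ = C_s − DO₀ = 8.46 − 6.684 = 1.776 mg/L.
D(0.898) = [0.295×8.235/(0.559−0.295)](e^(−0.295×0.898) − e^(−0.559×0.898)) + 1.776 e^(−0.559×0.898)
= 9.201 × (0.7673 − 0.6053) + 1.776 × 0.6053 = 2.565 mg/L.
DO = 8.46 − 2.565 = 5.895 mg/L.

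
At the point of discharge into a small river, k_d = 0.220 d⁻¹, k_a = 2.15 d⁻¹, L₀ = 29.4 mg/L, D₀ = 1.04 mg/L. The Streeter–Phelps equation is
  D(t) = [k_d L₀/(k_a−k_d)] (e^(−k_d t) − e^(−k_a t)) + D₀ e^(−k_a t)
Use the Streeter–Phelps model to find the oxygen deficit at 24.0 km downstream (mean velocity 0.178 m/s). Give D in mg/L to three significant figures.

D ≈ 2.30 mg/L

Travel time t = x/v = 24.0 km / (0.178 m/s) = 24000 m / 0.178 m/s = 134800 s = 1.561 d.
k_d L₀/(k_a−k_d) = 0.220×29.4/(2.15−0.220) = 6.468/1.930 = 3.351 mg/L.
e^(−k_d t) = e^(−0.220×1.561) = 0.7094; e^(−k_a t) = e^(−2.15×1.561) = 0.03490.
D = 3.351 × (0.7094 − 0.03490) + 1.04 × 0.03490 = 2.260 + 0.03630 = 2.297 mg/L.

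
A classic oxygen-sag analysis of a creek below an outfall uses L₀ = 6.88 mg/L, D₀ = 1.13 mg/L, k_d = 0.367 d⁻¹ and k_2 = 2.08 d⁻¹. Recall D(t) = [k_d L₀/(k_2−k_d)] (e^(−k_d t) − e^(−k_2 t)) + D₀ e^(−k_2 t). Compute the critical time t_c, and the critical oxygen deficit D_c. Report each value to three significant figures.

t_c ≈ 0.163 d; D_c ≈ 1.14 mg/L

With k_2/k_d = 5.668 and 1 − D₀(k_2−k_d)/(k_d L₀) = 0.2334,
t_c = ln(5.668 × 0.2334) / (2.08 − 0.367) = ln(1.323) / 1.713 = 0.2797/1.713 = 0.1633 d.
D_c = (k_d/k_2) L₀ e^(−k_d t_c) = (0.367/2.08) × 6.88 × e^(−0.367×0.1633) = 0.1764 × 6.88 × 0.9418 = 1.143 mg/L.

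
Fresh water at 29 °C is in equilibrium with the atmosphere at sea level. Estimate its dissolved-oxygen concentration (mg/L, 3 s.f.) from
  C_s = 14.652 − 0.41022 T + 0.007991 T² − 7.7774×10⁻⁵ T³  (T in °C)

C_s = 14.652 − 0.41022×29 + 0.007991×29² − 7.7774×10⁻⁵×29³ = 7.579 mg/L.

C_s ≈ 7.58 mg/L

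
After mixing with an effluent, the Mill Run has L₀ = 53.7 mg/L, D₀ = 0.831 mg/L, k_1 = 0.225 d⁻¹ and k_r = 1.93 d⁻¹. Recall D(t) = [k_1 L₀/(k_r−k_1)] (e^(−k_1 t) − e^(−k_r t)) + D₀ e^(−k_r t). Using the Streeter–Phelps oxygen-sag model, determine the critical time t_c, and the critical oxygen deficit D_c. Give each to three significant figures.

t_c ≈ 1.19 d; D_c ≈ 4.79 mg/L

At the critical point dD/dt = 0, so k_1 L₀ e^(−k_1 t) = k_r D. Substituting D(t) from the Streeter–Phelps equation and solving for t gives
t_c = ln[(k_r/k_1)(1 − D₀(k_r−k_1)/(k_1 L₀))] / (k_r−k_1).
Here k_r−k_1 = 1.705 d⁻¹ and 1 − D₀(k_r−k_1)/(k_1 L₀) = 1 − 0.831×1.705/(0.225×53.7) = 0.8827, so
t_c = ln(8.578 × 0.8827) / 1.705 = 2.024 / 1.705 = 1.187 d.
D_c = (k_1/k_r) L₀ e^(−k_1 t_c) = (0.225/1.93) × 53.7 × e^(−0.225×1.187) = 0.1166 × 53.7 × 0.7656 = 4.793 mg/L.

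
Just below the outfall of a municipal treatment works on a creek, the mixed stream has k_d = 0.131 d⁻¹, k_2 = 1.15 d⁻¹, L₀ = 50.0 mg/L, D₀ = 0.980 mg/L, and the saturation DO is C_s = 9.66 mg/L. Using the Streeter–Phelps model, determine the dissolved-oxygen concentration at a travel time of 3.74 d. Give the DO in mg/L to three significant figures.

DO ≈ 5.80 mg/L

k_d L₀/(k_2−k_d) = 0.131×50.0/(1.15−0.131) = 6.550/1.019 = 6.428 mg/L.
e^(−k_d t) = e^(−0.131×3.740) = 0.6127; e^(−k_2 t) = e^(−1.15×3.740) = 0.01355.
D = 6.428 × (0.6127 − 0.01355) + 0.980 × 0.01355 = 3.851 + 0.01328 = 3.864 mg/L.
DO = C_s − D = 9.66 − 3.864 = 5.796 mg/L.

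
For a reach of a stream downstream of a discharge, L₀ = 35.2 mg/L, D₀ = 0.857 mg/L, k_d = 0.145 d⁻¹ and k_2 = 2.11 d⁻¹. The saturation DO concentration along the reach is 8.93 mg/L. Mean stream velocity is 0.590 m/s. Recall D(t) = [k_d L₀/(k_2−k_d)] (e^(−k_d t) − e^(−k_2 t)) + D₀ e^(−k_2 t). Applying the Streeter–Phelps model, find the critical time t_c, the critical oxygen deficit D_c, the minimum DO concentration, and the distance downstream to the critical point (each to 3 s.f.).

With k_2/k_d = 14.55 and 1 − D₀(k_2−k_d)/(k_d L₀) = 0.6701,
t_c = ln(14.55 × 0.6701) / (2.11 − 0.145) = ln(9.751) / 1.965 = 2.277/1.965 = 1.159 d.
D_c = (k_d/k_2) L₀ e^(−k_d t_c) = (0.145/2.11) × 35.2 × e^(−0.145×1.159) = 0.06872 × 35.2 × 0.8453 = 2.045 mg/L.
Minimum DO = C_s − D_c = 8.93 − 2.045 = 6.885 mg/L.
x_c = v t_c = 0.590 m/s × 1.159 d × 86400 s/d = 59080 m ≈ 59.1 km.

t_c ≈ 1.16 d; D_c ≈ 2.04 mg/L; min DO ≈ 6.89 mg/L; x_c ≈ 59.1 km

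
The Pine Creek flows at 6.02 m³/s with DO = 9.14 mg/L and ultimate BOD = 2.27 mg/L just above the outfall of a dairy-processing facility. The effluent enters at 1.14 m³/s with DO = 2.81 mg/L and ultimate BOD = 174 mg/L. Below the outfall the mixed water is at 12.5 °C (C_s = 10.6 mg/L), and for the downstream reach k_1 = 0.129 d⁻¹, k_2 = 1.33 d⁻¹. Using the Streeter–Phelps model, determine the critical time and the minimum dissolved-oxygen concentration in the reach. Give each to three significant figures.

t_c ≈ 0.697 d; minimum DO ≈ 7.97 mg/L

Mixed DO = (6.02×9.14 + 1.14×2.81)/(6.02+1.14) = 58.23/7.160 = 8.132 mg/L.
Mixed L₀ = (6.02×2.27 + 1.14×174)/(7.160) = 212.0/7.160 = 29.61 mg/L.
Initial deficit D₀ = C_s − DO₀ = 10.6 − 8.132 = 2.468 mg/L.
t_c = (1/1.201) ln[(1.33/0.129)(1 − 2.468×1.201/(0.129×29.61))] = 0.8326 × ln(2.311) = 0.6974 d.
D_c = (0.129/1.33) × 29.61 × e^(−0.129×0.6974) = 0.09699 × 29.61 × 0.9140 = 2.625 mg/L.
Minimum DO = 10.6 − 2.625 = 7.975 mg/L.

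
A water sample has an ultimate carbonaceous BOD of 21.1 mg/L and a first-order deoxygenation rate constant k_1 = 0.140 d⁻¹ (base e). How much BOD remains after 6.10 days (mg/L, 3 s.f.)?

L ≈ 8.98 mg/L

L_t = L₀ e^(−k_1 t) = 21.1 × e^(−0.140×6.10) = 21.1 × 0.4257 = 8.982 mg/L.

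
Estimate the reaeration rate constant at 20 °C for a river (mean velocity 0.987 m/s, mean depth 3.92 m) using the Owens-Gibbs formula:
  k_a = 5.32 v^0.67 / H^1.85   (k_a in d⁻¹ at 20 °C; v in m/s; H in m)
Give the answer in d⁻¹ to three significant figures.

k_a ≈ 0.421 d⁻¹

k_a = 5.32 × 0.987^0.67 / 3.92^1.85 = 5.32 × 0.9913 / 12.52 = 0.4212 d⁻¹.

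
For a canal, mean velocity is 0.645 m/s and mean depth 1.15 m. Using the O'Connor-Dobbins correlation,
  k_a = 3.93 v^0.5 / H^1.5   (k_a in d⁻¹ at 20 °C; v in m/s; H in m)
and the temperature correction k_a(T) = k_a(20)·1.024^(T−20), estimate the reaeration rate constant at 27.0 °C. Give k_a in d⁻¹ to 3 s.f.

k_a ≈ 3.02 d⁻¹

k_a(20) = 3.93 × 0.645^0.5 / 1.15^1.5 = 3.93 × 0.8031 / 1.233 = 2.559 d⁻¹.
k_a(27.0) = 2.559 × 1.024^(27.0−20) = 2.559 × 1.181 = 3.022 d⁻¹.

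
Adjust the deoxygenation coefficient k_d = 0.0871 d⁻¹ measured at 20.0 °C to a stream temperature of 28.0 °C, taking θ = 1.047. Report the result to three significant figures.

k_d(T₂) = k_d(T₁) · θ^(T₂−T₁) = 0.0871 × 1.047^(28.0−20.0)
= 0.0871 × 1.047^8.00 = 0.0871 × 1.444 = 0.1258 d⁻¹.

k_d ≈ 0.126 d⁻¹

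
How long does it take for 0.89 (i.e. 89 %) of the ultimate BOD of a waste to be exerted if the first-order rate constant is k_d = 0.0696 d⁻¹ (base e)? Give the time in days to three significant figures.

t ≈ 31.7 d

y/L₀ = 1 − e^(−k_d t) = 0.89 ⇒ e^(−k_d t) = 0.110
t = −ln(0.110) / 0.0696 = 2.207 / 0.0696 = 31.71 d.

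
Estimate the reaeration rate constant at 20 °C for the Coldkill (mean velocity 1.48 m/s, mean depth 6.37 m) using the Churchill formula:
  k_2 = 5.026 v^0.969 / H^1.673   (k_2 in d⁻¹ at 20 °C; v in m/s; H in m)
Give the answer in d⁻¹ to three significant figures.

k_2 ≈ 0.332 d⁻¹

k_2 = 5.026 × 1.48^0.969 / 6.37^1.673 = 5.026 × 1.462 / 22.15 = 0.3318 d⁻¹.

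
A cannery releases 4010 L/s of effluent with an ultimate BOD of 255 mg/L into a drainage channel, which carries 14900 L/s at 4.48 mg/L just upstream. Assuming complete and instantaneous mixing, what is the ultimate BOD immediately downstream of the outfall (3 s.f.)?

57.6 mg/L

Flow-weighted mixing: C = (Q_r C_r + Q_w C_w)/(Q_r + Q_w)
= (14900×4.48 + 4010×255)/(14900 + 4010) = 1.089×10^6/18910 = 57.60 mg/L.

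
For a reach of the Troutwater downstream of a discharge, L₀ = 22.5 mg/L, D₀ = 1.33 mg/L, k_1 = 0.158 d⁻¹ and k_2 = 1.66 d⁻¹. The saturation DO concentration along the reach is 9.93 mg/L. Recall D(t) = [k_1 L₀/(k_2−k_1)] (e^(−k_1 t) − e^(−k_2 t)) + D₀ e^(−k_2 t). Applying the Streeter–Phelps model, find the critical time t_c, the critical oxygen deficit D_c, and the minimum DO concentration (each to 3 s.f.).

At the critical point dD/dt = 0, so k_1 L₀ e^(−k_1 t) = k_2 D. Substituting D(t) from the Streeter–Phelps equation and solving for t gives
t_c = ln[(k_2/k_1)(1 − D₀(k_2−k_1)/(k_1 L₀))] / (k_2−k_1).
Here k_2−k_1 = 1.502 d⁻¹ and 1 − D₀(k_2−k_1)/(k_1 L₀) = 1 − 1.33×1.502/(0.158×22.5) = 0.4381, so
t_c = ln(10.51 × 0.4381) / 1.502 = 1.527 / 1.502 = 1.016 d.
L(t_c) = L₀ e^(−k_1 t_c) = 22.5 × 0.8516 = 19.16 mg/L, and at the critical point k_2 D_c = k_1 L, so D_c = (0.158/1.66) × 19.16 = 1.824 mg/L.
Minimum DO = C_s − D_c = 9.93 − 1.824 = 8.106 mg/L.

t_c ≈ 1.02 d; D_c ≈ 1.82 mg/L; min DO ≈ 8.11 mg/L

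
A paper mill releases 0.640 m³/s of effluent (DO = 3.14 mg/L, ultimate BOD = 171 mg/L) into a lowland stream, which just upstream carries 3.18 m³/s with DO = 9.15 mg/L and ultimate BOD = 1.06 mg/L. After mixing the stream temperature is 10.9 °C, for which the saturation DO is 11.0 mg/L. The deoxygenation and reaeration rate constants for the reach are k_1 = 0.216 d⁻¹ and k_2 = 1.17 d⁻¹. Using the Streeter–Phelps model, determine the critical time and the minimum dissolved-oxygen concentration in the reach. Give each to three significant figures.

Mixed DO = (3.18×9.15 + 0.640×3.14)/(3.18+0.640) = 31.11/3.820 = 8.143 mg/L.
Mixed L₀ = (3.18×1.06 + 0.640×171)/(3.820) = 112.8/3.820 = 29.53 mg/L.
Initial deficit D₀ = C_s − DO₀ = 11.0 − 8.143 = 2.857 mg/L.
t_c = (1/0.9540) ln[(1.17/0.216)(1 − 2.857×0.9540/(0.216×29.53))] = 1.048 × ln(3.102) = 1.187 d.
D_c = (0.216/1.17) × 29.53 × e^(−0.216×1.187) = 0.1846 × 29.53 × 0.7739 = 4.219 mg/L.
Minimum DO = 11.0 − 4.219 = 6.781 mg/L.

t_c ≈ 1.19 d; minimum DO ≈ 6.78 mg/L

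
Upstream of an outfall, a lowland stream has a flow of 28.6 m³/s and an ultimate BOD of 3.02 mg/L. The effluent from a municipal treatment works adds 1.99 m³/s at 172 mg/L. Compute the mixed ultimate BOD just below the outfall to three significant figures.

14.0 mg/L

Flow-weighted mixing: C = (Q_r C_r + Q_w C_w)/(Q_r + Q_w)
= (28.6×3.02 + 1.99×172)/(28.6 + 1.99) = 428.7/30.59 = 14.01 mg/L.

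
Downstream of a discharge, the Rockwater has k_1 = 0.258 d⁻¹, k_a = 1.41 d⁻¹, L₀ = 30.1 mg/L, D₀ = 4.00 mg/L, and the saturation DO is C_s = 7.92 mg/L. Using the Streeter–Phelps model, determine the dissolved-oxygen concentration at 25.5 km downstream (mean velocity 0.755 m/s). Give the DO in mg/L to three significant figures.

DO ≈ 3.41 mg/L

Travel time t = x/v = 25.5 km / (0.755 m/s) = 25500 m / 0.755 m/s = 33770 s = 0.3909 d.
k_1 L₀/(k_a−k_1) = 0.258×30.1/(1.41−0.258) = 7.766/1.152 = 6.741 mg/L.
e^(−k_1 t) = e^(−0.258×0.3909) = 0.9041; e^(−k_a t) = e^(−1.41×0.3909) = 0.5763.
D = 6.741 × (0.9041 − 0.5763) + 4.00 × 0.5763 = 2.210 + 2.305 = 4.515 mg/L.
DO = C_s − D = 7.92 − 4.515 = 3.405 mg/L.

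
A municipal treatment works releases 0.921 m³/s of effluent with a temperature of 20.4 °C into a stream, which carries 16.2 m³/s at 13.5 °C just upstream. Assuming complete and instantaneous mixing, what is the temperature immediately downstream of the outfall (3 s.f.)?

13.9 °C

Flow-weighted mixing: C = (Q_r C_r + Q_w C_w)/(Q_r + Q_w)
= (16.2×13.5 + 0.921×20.4)/(16.2 + 0.921) = 237.5/17.12 = 13.87 °C.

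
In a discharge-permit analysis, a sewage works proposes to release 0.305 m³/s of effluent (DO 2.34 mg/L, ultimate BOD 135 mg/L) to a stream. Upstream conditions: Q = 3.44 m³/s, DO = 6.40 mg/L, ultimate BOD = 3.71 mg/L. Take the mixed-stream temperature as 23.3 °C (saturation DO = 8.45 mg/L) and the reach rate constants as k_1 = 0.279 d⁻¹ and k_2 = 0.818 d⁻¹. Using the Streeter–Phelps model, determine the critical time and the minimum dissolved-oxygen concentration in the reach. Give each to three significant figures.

t_c ≈ 1.28 d; minimum DO ≈ 5.01 mg/L

Mixed DO = (3.44×6.40 + 0.305×2.34)/(3.44+0.305) = 22.73/3.745 = 6.069 mg/L.
Mixed L₀ = (3.44×3.71 + 0.305×135)/(3.745) = 53.94/3.745 = 14.40 mg/L.
Initial deficit D₀ = C_s − DO₀ = 8.45 − 6.069 = 2.381 mg/L.
t_c = (1/0.5390) ln[(0.818/0.279)(1 − 2.381×0.5390/(0.279×14.40))] = 1.855 × ln(1.996) = 1.282 d.
D_c = (0.279/0.818) × 14.40 × e^(−0.279×1.282) = 0.3411 × 14.40 × 0.6993 = 3.435 mg/L.
Minimum DO = 8.45 − 3.435 = 5.015 mg/L.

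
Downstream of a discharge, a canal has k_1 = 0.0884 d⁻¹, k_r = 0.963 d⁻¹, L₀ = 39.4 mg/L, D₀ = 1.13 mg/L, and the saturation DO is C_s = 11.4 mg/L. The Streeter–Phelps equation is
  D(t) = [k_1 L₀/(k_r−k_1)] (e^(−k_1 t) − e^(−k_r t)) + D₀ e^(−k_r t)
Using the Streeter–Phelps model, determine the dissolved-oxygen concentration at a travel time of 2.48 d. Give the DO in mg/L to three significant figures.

DO ≈ 8.46 mg/L

k_1 L₀/(k_r−k_1) = 0.0884×39.4/(0.963−0.0884) = 3.483/0.8746 = 3.982 mg/L.
e^(−k_1 t) = e^(−0.0884×2.480) = 0.8031; e^(−k_r t) = e^(−0.963×2.480) = 0.09179.
D = 3.982 × (0.8031 − 0.09179) + 1.13 × 0.09179 = 2.833 + 0.1037 = 2.937 mg/L.
DO = C_s − D = 11.4 − 2.937 = 8.463 mg/L.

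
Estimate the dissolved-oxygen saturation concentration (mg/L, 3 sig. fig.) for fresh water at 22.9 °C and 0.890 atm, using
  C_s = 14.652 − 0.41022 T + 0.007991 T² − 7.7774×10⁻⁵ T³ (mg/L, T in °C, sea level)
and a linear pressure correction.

C_s ≈ 7.58 mg/L

At sea level: C_s = 14.652 − 0.41022×22.9 + 0.007991×22.9² − 7.7774×10⁻⁵×22.9³ = 8.515 mg/L.
Pressure correction: C_s' = 8.515 × 0.890 = 7.578 mg/L.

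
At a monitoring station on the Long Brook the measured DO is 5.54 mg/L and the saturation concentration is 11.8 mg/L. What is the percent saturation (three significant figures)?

46.9 % saturation

% saturation = C/C_s × 100 = 5.54/11.8 × 100 = 46.9 %.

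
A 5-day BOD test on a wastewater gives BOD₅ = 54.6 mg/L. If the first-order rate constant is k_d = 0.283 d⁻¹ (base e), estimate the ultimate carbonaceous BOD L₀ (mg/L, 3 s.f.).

BOD₅ = L₀(1 − e^(−5k_d)) ⇒ L₀ = BOD₅ / (1 − e^(−5×0.283))
= 54.6 / (1 − 0.2429) = 54.6 / 0.7571 = 72.12 mg/L.

L₀ ≈ 72.1 mg/L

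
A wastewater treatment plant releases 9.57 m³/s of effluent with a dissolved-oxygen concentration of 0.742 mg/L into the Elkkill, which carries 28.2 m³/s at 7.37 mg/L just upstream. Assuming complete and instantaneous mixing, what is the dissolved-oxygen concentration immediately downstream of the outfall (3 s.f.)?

Flow-weighted mixing: C = (Q_r C_r + Q_w C_w)/(Q_r + Q_w)
= (28.2×7.37 + 9.57×0.742)/(28.2 + 9.57) = 214.9/37.77 = 5.691 mg/L.

5.69 mg/L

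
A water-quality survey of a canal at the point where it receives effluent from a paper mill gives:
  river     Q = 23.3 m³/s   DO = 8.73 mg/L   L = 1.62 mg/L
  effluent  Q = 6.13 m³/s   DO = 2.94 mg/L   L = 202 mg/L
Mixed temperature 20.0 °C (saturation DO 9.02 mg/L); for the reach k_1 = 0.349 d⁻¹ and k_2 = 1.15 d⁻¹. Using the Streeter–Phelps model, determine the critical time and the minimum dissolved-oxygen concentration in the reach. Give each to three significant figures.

t_c ≈ 1.39 d; minimum DO ≈ 0.907 mg/L

Mixed DO = (23.3×8.73 + 6.13×2.94)/(23.3+6.13) = 221.4/29.43 = 7.524 mg/L.
Mixed L₀ = (23.3×1.62 + 6.13×202)/(29.43) = 1276/29.43 = 43.36 mg/L.
Initial deficit D₀ = C_s − DO₀ = 9.02 − 7.524 = 1.496 mg/L.
t_c = (1/0.8010) ln[(1.15/0.349)(1 − 1.496×0.8010/(0.349×43.36))] = 1.248 × ln(3.034) = 1.386 d.
D_c = (0.349/1.15) × 43.36 × e^(−0.349×1.386) = 0.3035 × 43.36 × 0.6166 = 8.113 mg/L.
Minimum DO = 9.02 − 8.113 = 0.9074 mg/L.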